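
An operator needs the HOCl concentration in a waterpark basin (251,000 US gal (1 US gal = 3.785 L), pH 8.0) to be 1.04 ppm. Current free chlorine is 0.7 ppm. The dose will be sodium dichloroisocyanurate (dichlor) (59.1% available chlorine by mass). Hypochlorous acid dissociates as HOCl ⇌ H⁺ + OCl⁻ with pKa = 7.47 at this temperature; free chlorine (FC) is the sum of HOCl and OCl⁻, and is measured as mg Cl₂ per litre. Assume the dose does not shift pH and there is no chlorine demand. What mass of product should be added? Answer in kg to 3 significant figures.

6.21 kg

Volume: 251,000 US gal × 3.785 L/gal = 950,035 L.
[OCl⁻]/[HOCl] = 10^(pH − pKa) = 10^(8.0 − 7.47) = 3.388; fraction as HOCl = 1/(1 + 3.388) = 0.2279.
Free chlorine required for 1.04 ppm HOCl: 1.04 / 0.2279 = 4.564 ppm.
FC to add: 4.564 − 0.7 = 3.864 mg/L as Cl₂.
Cl₂ equivalent: 3.864 mg/L × 950,035 L = 3671 g.
Product at 59.1% available Cl: 3671 / 0.591 = 6211 g.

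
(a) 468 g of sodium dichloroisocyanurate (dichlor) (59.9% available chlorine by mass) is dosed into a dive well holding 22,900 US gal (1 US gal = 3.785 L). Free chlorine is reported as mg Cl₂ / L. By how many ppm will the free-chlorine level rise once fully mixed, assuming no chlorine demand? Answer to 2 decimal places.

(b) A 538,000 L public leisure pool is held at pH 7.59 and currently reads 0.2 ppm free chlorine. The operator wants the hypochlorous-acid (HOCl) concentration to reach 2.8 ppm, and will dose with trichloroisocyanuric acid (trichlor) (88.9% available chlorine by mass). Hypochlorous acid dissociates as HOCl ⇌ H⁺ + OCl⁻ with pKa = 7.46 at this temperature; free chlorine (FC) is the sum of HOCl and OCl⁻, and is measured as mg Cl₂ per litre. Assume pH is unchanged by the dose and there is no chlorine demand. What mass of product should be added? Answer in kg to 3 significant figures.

(a) 3.23 ppm; (b) 3.86 kg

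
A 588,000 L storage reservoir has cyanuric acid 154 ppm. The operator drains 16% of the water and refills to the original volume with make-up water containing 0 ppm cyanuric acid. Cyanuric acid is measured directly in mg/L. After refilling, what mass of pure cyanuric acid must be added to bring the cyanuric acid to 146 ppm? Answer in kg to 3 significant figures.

9.78 kg

After draining 16% and refilling: 154 × 0.84 + 0 × 0.16 = 129.36 ppm.
Deficit to target: 146 − 129.36 = 16.64 mg/L.
Mass: 16.64 mg/L × 588,000 L = 9784 g cyanuric acid.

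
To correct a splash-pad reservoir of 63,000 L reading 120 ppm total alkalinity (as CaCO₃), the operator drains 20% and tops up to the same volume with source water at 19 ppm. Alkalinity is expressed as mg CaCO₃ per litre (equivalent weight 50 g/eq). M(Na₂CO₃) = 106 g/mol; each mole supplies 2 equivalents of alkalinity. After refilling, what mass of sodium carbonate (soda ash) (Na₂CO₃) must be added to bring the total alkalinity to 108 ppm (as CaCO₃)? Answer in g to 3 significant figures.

548 g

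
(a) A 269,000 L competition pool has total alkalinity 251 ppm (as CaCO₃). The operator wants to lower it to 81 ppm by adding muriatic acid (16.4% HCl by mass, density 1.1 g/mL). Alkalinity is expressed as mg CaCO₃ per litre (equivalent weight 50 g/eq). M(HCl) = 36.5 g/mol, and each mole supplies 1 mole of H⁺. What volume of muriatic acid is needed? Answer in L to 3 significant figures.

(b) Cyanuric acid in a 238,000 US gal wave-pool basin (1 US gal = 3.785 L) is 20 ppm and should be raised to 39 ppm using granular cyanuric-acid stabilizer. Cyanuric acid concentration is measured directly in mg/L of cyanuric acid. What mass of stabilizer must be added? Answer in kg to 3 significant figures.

(a) 185 L; (b) 17.1 kg

(a) Alkalinity to neutralize: (251 − 81) = 170 mg/L as CaCO₃ × 269,000 L = 45,730 g as CaCO₃.
(a) Equivalents of H⁺ required: 45,730 ÷ 50 g/eq = 914.6 eq = 914.6 mol HCl.
(a) Mass of HCl: 914.6 × 36.5 = 33,380 g.
(a) Mass of 16.4% solution: 33,380 / 0.164 = 203,600 g.
(a) Volume: 203,600 g ÷ 1.1 g/mL = 185,000 mL.

(b) Volume: 238,000 US gal × 3.785 L/gal = 900,830 L.
(b) CYA to add: (39 − 20) = 19 mg/L × 900,830 L = 17,120 g cyanuric acid.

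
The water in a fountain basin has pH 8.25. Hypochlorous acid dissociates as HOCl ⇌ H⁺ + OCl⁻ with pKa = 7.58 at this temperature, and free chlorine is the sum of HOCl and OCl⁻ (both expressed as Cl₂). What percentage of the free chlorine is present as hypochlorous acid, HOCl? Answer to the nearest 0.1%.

17.6%

[OCl⁻]/[HOCl] = 10^(pH − pKa) = 10^(8.25 − 7.58) = 10^0.67 = 4.677.
Fraction as HOCl = 1 / (1 + 4.677) = 0.1761.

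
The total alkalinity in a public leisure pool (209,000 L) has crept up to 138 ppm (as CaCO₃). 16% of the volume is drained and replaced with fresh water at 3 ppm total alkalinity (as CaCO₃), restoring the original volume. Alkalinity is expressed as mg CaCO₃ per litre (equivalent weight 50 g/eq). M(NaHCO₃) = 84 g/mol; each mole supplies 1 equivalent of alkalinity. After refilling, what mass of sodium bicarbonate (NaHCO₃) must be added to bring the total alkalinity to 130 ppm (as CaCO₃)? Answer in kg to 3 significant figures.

After draining 16% and refilling: 138 × 0.84 + 3 × 0.16 = 116.4 ppm.
Deficit to target: 130 − 116.4 = 13.6 mg/L.
As CaCO₃: 13.6 mg/L × 209,000 L = 2842 g; ÷ 50 g/eq ÷ 1 = 56.85 mol NaHCO₃.
Mass: 56.85 × 84 = 4775 g.

4.78 kg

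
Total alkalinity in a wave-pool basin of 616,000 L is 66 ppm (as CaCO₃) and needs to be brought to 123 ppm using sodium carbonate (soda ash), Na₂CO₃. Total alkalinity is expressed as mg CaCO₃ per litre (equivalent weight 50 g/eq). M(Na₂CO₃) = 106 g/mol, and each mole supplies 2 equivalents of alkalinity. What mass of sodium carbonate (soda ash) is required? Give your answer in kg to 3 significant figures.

37.2 kg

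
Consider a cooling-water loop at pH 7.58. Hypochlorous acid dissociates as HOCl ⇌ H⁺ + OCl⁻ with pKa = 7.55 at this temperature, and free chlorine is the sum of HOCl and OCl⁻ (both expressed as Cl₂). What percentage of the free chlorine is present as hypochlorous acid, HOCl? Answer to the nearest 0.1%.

[OCl⁻]/[HOCl] = 10^(pH − pKa) = 10^(7.58 − 7.55) = 10^0.03 = 1.072.
Fraction as HOCl = 1 / (1 + 1.072) = 0.4827.

48.3%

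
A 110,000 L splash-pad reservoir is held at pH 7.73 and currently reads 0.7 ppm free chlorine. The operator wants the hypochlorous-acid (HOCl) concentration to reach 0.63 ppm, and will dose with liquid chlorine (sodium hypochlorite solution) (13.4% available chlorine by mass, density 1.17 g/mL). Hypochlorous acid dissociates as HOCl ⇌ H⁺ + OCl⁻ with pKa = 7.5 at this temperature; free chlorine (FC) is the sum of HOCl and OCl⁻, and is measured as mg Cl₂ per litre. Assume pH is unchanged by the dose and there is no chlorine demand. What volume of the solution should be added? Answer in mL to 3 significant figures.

[OCl⁻]/[HOCl] = 10^(pH − pKa) = 10^(7.73 − 7.5) = 1.698; fraction as HOCl = 1/(1 + 1.698) = 0.3706.
Free chlorine required for 0.63 ppm HOCl: 0.63 / 0.3706 = 1.7 ppm.
FC to add: 1.7 − 0.7 = 0.9999 mg/L as Cl₂.
Cl₂ equivalent: 0.9999 mg/L × 110,000 L = 110 g.
Product at 13.4% available Cl: 110 / 0.134 = 820.8 g.
Volume: 820.8 g ÷ 1.17 g/mL = 701.5 mL.

702 mL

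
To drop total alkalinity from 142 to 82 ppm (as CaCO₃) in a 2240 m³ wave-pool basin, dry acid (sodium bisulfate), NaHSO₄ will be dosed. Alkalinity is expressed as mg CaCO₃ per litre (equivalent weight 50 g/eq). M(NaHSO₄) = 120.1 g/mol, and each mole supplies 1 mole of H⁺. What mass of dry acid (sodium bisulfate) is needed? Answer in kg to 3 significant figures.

323 kg

Volume: 2240 m³ = 2,240,000 L.
Alkalinity to neutralize: (142 − 82) = 60 mg/L as CaCO₃ × 2,240,000 L = 134,400 g as CaCO₃.
Equivalents of H⁺ required: 134,400 ÷ 50 g/eq = 2688 eq = 2688 mol NaHSO₄.
Mass of NaHSO₄: 2688 × 120.1 = 322,800 g.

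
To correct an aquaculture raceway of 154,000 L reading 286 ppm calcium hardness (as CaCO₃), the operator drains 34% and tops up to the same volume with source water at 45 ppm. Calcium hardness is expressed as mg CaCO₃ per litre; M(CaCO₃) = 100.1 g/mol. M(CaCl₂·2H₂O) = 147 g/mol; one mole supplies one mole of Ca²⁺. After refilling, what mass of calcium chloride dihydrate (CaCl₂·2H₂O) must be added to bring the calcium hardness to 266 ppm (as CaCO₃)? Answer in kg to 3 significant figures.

After draining 34% and refilling: 286 × 0.66 + 45 × 0.34 = 204.06 ppm.
Deficit to target: 266 − 204.06 = 61.94 mg/L.
As CaCO₃: 61.94 mg/L × 154,000 L = 9539 g; ÷ 100.1 = 95.29 mol Ca²⁺.
Mass: 95.29 × 147 = 14,010 g.

14.0 kg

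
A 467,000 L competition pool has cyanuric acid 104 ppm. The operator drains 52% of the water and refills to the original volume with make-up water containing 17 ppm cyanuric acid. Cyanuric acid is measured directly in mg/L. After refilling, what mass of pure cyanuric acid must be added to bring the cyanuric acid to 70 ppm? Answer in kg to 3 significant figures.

After draining 52% and refilling: 104 × 0.48 + 17 × 0.52 = 58.76 ppm.
Deficit to target: 70 − 58.76 = 11.24 mg/L.
Mass: 11.24 mg/L × 467,000 L = 5249 g cyanuric acid.

5.25 kg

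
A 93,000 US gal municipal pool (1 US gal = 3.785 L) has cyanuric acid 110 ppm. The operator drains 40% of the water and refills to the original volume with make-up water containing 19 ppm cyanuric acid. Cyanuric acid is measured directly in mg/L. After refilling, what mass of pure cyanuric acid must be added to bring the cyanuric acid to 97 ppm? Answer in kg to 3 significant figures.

8.24 kg

Volume: 93,000 US gal × 3.785 L/gal = 352,005 L.
After draining 40% and refilling: 110 × 0.60 + 19 × 0.40 = 73.6 ppm.
Deficit to target: 97 − 73.6 = 23.4 mg/L.
Mass: 23.4 mg/L × 352,005 L = 8237 g cyanuric acid.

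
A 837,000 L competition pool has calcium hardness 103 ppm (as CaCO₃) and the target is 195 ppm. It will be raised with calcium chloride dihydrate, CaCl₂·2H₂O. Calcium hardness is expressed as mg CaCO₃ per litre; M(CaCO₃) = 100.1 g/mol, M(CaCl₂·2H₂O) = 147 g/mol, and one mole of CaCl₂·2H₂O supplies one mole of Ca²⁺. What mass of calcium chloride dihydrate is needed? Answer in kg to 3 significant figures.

Hardness to add: (195 − 103) = 92 mg/L as CaCO₃ × 837,000 L = 77,000 g as CaCO₃.
Moles of Ca²⁺ (1 mol Ca²⁺ ≡ 1 mol CaCO₃): 77,000 / 100.1 g/mol = 769.3 mol.
Mass of CaCl₂·2H₂O: 769.3 × 147 = 113,100 g.

113 kg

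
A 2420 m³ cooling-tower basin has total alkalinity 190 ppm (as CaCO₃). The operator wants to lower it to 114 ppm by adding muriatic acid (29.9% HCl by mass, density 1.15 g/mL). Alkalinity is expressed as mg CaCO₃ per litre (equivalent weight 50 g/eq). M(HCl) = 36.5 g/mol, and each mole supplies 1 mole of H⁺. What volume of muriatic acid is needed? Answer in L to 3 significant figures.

390 L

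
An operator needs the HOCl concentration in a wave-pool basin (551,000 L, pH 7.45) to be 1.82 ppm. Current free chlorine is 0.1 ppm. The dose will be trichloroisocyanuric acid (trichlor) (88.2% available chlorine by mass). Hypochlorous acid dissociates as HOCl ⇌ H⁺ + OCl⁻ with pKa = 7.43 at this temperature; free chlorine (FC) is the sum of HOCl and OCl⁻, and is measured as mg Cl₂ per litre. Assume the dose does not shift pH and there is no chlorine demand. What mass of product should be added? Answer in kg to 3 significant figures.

2.27 kg

[OCl⁻]/[HOCl] = 10^(pH − pKa) = 10^(7.45 − 7.43) = 1.047; fraction as HOCl = 1/(1 + 1.047) = 0.4885.
Free chlorine required for 1.82 ppm HOCl: 1.82 / 0.4885 = 3.726 ppm.
FC to add: 3.726 − 0.1 = 3.626 mg/L as Cl₂.
Cl₂ equivalent: 3.626 mg/L × 551,000 L = 1998 g.
Product at 88.2% available Cl: 1998 / 0.882 = 2265 g.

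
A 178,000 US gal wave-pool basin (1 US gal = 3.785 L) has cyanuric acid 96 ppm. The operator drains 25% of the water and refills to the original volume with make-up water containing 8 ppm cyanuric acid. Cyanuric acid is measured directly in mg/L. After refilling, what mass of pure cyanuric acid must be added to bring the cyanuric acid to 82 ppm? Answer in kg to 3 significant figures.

5.39 kg

Volume: 178,000 US gal × 3.785 L/gal = 673,730 L.
After draining 25% and refilling: 96 × 0.75 + 8 × 0.25 = 74 ppm.
Deficit to target: 82 − 74 = 8 mg/L.
Mass: 8 mg/L × 673,730 L = 5390 g cyanuric acid.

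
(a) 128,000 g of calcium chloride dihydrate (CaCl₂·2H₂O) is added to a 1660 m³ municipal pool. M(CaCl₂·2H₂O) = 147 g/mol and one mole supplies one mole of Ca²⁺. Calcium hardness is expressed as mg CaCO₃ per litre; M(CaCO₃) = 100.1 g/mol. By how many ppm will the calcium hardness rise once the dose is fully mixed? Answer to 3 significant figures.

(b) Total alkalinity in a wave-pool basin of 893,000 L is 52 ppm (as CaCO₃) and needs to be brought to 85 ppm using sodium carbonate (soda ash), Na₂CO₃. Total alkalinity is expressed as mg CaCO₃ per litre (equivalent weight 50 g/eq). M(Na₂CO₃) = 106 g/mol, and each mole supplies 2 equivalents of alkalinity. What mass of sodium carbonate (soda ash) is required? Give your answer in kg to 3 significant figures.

(a) Volume: 1660 m³ = 1,660,000 L.
(a) Moles of Ca²⁺: 128,000 g ÷ 147 g/mol = 870.7 mol.
(a) As CaCO₃: 870.7 mol × 100.1 g/mol = 87,160 g.
(a) Rise: 87,160 g / 1,660,000 L × 1000 = 52.51 mg/L.

(b) Alkalinity to add: (85 − 52) = 33 mg/L as CaCO₃ × 893,000 L = 29,470 g as CaCO₃.
(b) Equivalents: 29,470 g ÷ 50 g/eq = 589.4 eq.
(b) Each mole of Na₂CO₃ supplies 2 eq, so 589.4 / 2 = 294.7 mol.
(b) Mass: 294.7 mol × 106 g/mol = 31,240 g.

(a) 52.5 ppm; (b) 31.2 kg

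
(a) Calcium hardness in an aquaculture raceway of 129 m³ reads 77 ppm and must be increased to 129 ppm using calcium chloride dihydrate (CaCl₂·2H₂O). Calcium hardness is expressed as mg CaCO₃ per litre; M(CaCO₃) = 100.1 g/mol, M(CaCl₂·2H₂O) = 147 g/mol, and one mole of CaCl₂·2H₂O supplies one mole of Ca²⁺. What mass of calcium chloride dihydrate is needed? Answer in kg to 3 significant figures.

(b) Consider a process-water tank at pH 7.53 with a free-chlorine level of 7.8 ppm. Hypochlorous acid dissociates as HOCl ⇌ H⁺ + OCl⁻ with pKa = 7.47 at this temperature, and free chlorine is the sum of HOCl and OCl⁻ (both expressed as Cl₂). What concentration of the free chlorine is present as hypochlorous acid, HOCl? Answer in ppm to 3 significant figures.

(a) 9.85 kg; (b) 3.63 ppm

(a) Volume: 129 m³ = 129,000 L.
(a) Hardness to add: (129 − 77) = 52 mg/L as CaCO₃ × 129,000 L = 6708 g as CaCO₃.
(a) Moles of Ca²⁺ (1 mol Ca²⁺ ≡ 1 mol CaCO₃): 6708 / 100.1 g/mol = 67.01 mol.
(a) Mass of CaCl₂·2H₂O: 67.01 × 147 = 9851 g.

(b) [OCl⁻]/[HOCl] = 10^(pH − pKa) = 10^(7.53 − 7.47) = 10^0.06 = 1.148.
(b) Fraction as HOCl = 1 / (1 + 1.148) = 0.4655.
(b) HOCl = 0.4655 × 7.8 ppm = 3.631 ppm.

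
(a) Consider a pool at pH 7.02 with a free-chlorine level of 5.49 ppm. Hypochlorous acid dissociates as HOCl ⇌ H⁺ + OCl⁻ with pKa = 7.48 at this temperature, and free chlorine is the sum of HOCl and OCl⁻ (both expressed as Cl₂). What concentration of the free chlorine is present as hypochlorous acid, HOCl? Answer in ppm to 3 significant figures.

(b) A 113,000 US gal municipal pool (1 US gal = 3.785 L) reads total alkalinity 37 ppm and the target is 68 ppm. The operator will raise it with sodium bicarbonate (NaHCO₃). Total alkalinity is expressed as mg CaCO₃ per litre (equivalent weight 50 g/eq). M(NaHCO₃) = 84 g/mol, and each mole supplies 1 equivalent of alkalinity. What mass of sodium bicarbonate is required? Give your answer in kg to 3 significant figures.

(a) 4.08 ppm; (b) 22.3 kg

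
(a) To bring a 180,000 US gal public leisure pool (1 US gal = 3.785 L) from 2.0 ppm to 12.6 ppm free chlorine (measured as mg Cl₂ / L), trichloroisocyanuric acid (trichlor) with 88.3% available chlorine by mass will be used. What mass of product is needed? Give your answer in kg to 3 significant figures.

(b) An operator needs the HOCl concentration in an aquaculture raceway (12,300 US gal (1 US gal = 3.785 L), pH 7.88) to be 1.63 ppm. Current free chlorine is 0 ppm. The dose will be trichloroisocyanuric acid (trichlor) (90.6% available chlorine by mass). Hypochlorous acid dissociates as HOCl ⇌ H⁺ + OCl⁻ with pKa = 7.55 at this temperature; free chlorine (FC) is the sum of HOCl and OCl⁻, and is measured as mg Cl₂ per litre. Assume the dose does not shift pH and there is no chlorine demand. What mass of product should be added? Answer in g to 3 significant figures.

(a) 8.18 kg; (b) 263 g

(a) Volume: 180,000 US gal × 3.785 L/gal = 681,300 L.
(a) Chlorine deficit: 12.6 − 2.0 = 10.6 ppm = 10.6 mg/L as Cl₂.
(a) Cl₂ equivalent needed: 10.6 mg/L × 681,300 L = 7,222,000 mg = 7222 g.
(a) Product at 88.3% available chlorine: 7222 / 0.883 = 8179 g.

(b) Volume: 12,300 US gal × 3.785 L/gal = 46,556 L.
(b) [OCl⁻]/[HOCl] = 10^(pH − pKa) = 10^(7.88 − 7.55) = 2.138; fraction as HOCl = 1/(1 + 2.138) = 0.3187.
(b) Free chlorine required for 1.63 ppm HOCl: 1.63 / 0.3187 = 5.115 ppm.
(b) FC to add: 5.115 − 0 = 5.115 mg/L as Cl₂.
(b) Cl₂ equivalent: 5.115 mg/L × 46,556 L = 238.1 g.
(b) Product at 90.6% available Cl: 238.1 / 0.906 = 262.8 g.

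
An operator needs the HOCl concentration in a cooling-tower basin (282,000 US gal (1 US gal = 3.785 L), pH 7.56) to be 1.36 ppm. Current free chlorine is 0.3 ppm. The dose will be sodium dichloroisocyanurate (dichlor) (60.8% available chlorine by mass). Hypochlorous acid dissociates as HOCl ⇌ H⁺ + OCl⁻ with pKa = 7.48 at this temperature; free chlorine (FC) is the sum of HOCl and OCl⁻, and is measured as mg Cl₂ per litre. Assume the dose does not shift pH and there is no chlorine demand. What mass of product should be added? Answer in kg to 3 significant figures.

Volume: 282,000 US gal × 3.785 L/gal = 1,067,370 L.
[OCl⁻]/[HOCl] = 10^(pH − pKa) = 10^(7.56 − 7.48) = 1.202; fraction as HOCl = 1/(1 + 1.202) = 0.4541.
Free chlorine required for 1.36 ppm HOCl: 1.36 / 0.4541 = 2.995 ppm.
FC to add: 2.995 − 0.3 = 2.695 mg/L as Cl₂.
Cl₂ equivalent: 2.695 mg/L × 1,067,370 L = 2877 g.
Product at 60.8% available Cl: 2877 / 0.608 = 4731 g.

4.73 kg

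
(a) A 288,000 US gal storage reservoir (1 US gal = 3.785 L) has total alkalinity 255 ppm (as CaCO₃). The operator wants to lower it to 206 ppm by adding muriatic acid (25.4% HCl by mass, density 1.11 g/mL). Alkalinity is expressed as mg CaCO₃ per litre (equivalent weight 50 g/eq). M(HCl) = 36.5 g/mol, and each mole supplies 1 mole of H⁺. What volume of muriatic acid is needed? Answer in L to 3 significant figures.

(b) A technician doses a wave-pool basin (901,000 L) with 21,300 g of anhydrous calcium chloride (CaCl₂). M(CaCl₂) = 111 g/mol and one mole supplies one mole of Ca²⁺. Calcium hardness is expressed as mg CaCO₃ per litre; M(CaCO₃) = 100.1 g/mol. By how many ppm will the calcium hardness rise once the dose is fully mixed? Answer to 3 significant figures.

(a) 138 L; (b) 21.3 ppm

(a) Volume: 288,000 US gal × 3.785 L/gal = 1,090,080 L.
(a) Alkalinity to neutralize: (255 − 206) = 49 mg/L as CaCO₃ × 1,090,080 L = 53,410 g as CaCO₃.
(a) Equivalents of H⁺ required: 53,410 ÷ 50 g/eq = 1068 eq = 1068 mol HCl.
(a) Mass of HCl: 1068 × 36.5 = 38,990 g.
(a) Mass of 25.4% solution: 38,990 / 0.254 = 153,500 g.
(a) Volume: 153,500 g ÷ 1.11 g/mL = 138,300 mL.

(b) Moles of Ca²⁺: 21,300 g ÷ 111 g/mol = 191.9 mol.
(b) As CaCO₃: 191.9 mol × 100.1 g/mol = 19,210 g.
(b) Rise: 19,210 g / 901,000 L × 1000 = 21.32 mg/L.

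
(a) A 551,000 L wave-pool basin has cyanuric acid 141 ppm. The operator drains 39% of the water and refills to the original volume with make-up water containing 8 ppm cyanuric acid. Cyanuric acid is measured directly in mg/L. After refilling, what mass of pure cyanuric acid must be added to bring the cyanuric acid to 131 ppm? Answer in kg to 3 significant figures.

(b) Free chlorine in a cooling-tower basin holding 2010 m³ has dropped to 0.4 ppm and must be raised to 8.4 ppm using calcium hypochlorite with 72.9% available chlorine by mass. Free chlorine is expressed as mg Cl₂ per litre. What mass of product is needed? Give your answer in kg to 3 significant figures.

(a) After draining 39% and refilling: 141 × 0.61 + 8 × 0.39 = 89.13 ppm.
(a) Deficit to target: 131 − 89.13 = 41.87 mg/L.
(a) Mass: 41.87 mg/L × 551,000 L = 23,070 g cyanuric acid.

(b) Volume: 2010 m³ = 2,010,000 L.
(b) Chlorine deficit: 8.4 − 0.4 = 8 ppm = 8 mg/L as Cl₂.
(b) Cl₂ equivalent needed: 8 mg/L × 2,010,000 L = 16,080,000 mg = 16,080 g.
(b) Product at 72.9% available chlorine: 16,080 / 0.729 = 22,060 g.

(a) 23.1 kg; (b) 22.1 kg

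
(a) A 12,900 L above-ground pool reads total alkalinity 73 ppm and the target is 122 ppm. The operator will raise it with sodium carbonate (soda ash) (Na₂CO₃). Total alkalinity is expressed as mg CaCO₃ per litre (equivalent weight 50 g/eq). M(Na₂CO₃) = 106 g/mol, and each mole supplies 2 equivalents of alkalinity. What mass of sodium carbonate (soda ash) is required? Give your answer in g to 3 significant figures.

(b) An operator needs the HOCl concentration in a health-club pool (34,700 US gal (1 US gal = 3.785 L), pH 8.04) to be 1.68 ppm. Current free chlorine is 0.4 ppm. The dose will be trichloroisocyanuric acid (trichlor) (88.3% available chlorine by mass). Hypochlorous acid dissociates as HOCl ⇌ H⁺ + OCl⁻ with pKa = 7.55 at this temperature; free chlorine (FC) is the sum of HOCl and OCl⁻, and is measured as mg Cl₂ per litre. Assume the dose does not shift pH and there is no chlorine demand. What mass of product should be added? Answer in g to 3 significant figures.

(a) Alkalinity to add: (122 − 73) = 49 mg/L as CaCO₃ × 12,900 L = 632.1 g as CaCO₃.
(a) Equivalents: 632.1 g ÷ 50 g/eq = 12.64 eq.
(a) Each mole of Na₂CO₃ supplies 2 eq, so 12.64 / 2 = 6.321 mol.
(a) Mass: 6.321 mol × 106 g/mol = 670 g.

(b) Volume: 34,700 US gal × 3.785 L/gal = 131,340 L.
(b) [OCl⁻]/[HOCl] = 10^(pH − pKa) = 10^(8.04 − 7.55) = 3.09; fraction as HOCl = 1/(1 + 3.09) = 0.2445.
(b) Free chlorine required for 1.68 ppm HOCl: 1.68 / 0.2445 = 6.872 ppm.
(b) FC to add: 6.872 − 0.4 = 6.472 mg/L as Cl₂.
(b) Cl₂ equivalent: 6.472 mg/L × 131,340 L = 850 g.
(b) Product at 88.3% available Cl: 850 / 0.883 = 962.6 g.

(a) 670 g; (b) 963 g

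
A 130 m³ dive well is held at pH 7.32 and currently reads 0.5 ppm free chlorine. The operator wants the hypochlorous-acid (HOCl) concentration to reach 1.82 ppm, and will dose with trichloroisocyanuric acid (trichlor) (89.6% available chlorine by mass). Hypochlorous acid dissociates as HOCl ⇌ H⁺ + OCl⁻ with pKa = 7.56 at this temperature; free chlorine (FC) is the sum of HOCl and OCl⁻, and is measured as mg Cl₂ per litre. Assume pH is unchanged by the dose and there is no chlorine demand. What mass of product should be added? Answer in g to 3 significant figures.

343 g

Volume: 130 m³ = 130,000 L.
[OCl⁻]/[HOCl] = 10^(pH − pKa) = 10^(7.32 − 7.56) = 0.5754; fraction as HOCl = 1/(1 + 0.5754) = 0.6347.
Free chlorine required for 1.82 ppm HOCl: 1.82 / 0.6347 = 2.867 ppm.
FC to add: 2.867 − 0.5 = 2.367 mg/L as Cl₂.
Cl₂ equivalent: 2.367 mg/L × 130,000 L = 307.7 g.
Product at 89.6% available Cl: 307.7 / 0.896 = 343.5 g.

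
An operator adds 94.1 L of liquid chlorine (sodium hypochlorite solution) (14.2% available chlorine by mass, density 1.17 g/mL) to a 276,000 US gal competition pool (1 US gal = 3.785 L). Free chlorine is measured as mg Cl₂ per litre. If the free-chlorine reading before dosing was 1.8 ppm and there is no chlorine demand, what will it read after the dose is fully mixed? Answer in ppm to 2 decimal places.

Volume: 276,000 US gal × 3.785 L/gal = 1,044,660 L.
Mass of solution: 94.1 L × 1000 mL/L × 1.17 g/mL = 110,100 g.
Available chlorine delivered: 110,100 g × 0.142 = 15,630 g as Cl₂.
Concentration rise: 15,630 g / 1,044,660 L = 14.97 mg/L = 14.97 ppm.
Final FC: 1.8 + 14.97 = 16.77 ppm.

16.77 ppm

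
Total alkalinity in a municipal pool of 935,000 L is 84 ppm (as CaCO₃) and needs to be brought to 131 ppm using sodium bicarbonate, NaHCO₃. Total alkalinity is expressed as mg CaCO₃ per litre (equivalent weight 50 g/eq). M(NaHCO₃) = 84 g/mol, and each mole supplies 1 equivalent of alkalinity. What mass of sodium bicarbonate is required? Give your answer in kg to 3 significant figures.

Alkalinity to add: (131 − 84) = 47 mg/L as CaCO₃ × 935,000 L = 43,940 g as CaCO₃.
Equivalents: 43,940 g ÷ 50 g/eq = 878.9 eq.
NaHCO₃ supplies 1 eq per mole → 878.9 mol.
Mass: 878.9 mol × 84 g/mol = 73,830 g.

73.8 kg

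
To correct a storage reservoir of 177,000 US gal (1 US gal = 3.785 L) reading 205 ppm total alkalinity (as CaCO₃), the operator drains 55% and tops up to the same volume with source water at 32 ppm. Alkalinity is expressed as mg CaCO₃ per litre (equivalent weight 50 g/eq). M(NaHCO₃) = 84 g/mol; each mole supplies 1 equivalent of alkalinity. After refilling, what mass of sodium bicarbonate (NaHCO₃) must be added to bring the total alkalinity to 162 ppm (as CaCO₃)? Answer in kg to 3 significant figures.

58.7 kg

Volume: 177,000 US gal × 3.785 L/gal = 669,945 L.
After draining 55% and refilling: 205 × 0.45 + 32 × 0.55 = 109.85 ppm.
Deficit to target: 162 − 109.85 = 52.15 mg/L.
As CaCO₃: 52.15 mg/L × 669,945 L = 34,940 g; ÷ 50 g/eq ÷ 1 = 698.8 mol NaHCO₃.
Mass: 698.8 × 84 = 58,700 g.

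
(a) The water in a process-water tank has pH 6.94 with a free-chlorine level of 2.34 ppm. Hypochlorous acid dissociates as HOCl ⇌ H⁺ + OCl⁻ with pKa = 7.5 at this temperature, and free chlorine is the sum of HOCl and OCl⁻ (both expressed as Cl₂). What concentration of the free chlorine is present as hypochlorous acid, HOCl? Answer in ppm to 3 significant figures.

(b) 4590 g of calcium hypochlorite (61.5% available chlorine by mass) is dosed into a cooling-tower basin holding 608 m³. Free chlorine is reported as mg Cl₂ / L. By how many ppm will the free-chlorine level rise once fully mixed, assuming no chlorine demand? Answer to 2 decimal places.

(a) 1.83 ppm; (b) 4.64 ppm

(a) [OCl⁻]/[HOCl] = 10^(pH − pKa) = 10^(6.94 − 7.5) = 10^-0.56 = 0.2754.
(a) Fraction as HOCl = 1 / (1 + 0.2754) = 0.7841.
(a) HOCl = 0.7841 × 2.34 ppm = 1.835 ppm.

(b) Volume: 608 m³ = 608,000 L.
(b) Available chlorine delivered: 4590 g × 0.615 = 2823 g as Cl₂.
(b) Concentration rise: 2823 g / 608,000 L = 4.643 mg/L = 4.64 ppm.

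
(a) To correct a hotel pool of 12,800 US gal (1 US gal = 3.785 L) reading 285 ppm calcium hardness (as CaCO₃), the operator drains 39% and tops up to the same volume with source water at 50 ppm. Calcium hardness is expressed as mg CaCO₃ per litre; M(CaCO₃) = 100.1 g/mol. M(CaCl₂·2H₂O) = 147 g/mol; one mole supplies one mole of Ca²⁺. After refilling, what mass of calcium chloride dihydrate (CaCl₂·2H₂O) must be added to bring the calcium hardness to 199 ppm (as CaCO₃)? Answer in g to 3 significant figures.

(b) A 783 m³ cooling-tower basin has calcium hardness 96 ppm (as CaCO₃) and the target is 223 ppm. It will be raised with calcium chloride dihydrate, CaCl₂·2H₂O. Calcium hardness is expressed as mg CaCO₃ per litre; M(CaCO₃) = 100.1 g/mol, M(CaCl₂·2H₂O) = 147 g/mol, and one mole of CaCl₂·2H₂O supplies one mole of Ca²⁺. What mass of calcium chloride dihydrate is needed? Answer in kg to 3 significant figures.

(a) Volume: 12,800 US gal × 3.785 L/gal = 48,448 L.
(a) After draining 39% and refilling: 285 × 0.61 + 50 × 0.39 = 193.35 ppm.
(a) Deficit to target: 199 − 193.35 = 5.65 mg/L.
(a) As CaCO₃: 5.65 mg/L × 48,448 L = 273.7 g; ÷ 100.1 = 2.735 mol Ca²⁺.
(a) Mass: 2.735 × 147 = 402 g.

(b) Volume: 783 m³ = 783,000 L.
(b) Hardness to add: (223 − 96) = 127 mg/L as CaCO₃ × 783,000 L = 99,440 g as CaCO₃.
(b) Moles of Ca²⁺ (1 mol Ca²⁺ ≡ 1 mol CaCO₃): 99,440 / 100.1 g/mol = 993.4 mol.
(b) Mass of CaCl₂·2H₂O: 993.4 × 147 = 146,000 g.

(a) 402 g; (b) 146 kg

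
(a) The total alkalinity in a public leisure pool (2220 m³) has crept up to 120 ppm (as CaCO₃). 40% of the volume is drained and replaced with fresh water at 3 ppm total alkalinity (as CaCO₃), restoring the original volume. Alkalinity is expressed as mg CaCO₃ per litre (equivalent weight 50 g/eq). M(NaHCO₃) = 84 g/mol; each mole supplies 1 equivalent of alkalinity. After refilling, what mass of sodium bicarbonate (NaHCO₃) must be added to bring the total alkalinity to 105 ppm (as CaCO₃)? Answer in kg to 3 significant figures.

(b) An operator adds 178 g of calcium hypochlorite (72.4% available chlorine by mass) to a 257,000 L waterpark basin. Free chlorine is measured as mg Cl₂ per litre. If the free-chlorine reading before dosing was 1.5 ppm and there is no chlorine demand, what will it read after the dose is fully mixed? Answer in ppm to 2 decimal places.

(a) Volume: 2220 m³ = 2,220,000 L.
(a) After draining 40% and refilling: 120 × 0.60 + 3 × 0.40 = 73.2 ppm.
(a) Deficit to target: 105 − 73.2 = 31.8 mg/L.
(a) As CaCO₃: 31.8 mg/L × 2,220,000 L = 70,600 g; ÷ 50 g/eq ÷ 1 = 1412 mol NaHCO₃.
(a) Mass: 1412 × 84 = 118,600 g.

(b) Available chlorine delivered: 178 g × 0.724 = 128.9 g as Cl₂.
(b) Concentration rise: 128.9 g / 257,000 L = 0.5014 mg/L = 0.50 ppm.
(b) Final FC: 1.5 + 0.50 = 2.00 ppm.

(a) 119 kg; (b) 2.00 ppm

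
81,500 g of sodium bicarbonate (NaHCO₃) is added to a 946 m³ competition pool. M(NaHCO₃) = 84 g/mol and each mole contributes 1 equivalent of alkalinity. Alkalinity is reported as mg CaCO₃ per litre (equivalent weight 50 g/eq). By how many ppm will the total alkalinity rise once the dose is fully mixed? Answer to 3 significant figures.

51.3 ppm

Volume: 946 m³ = 946,000 L.
Moles of NaHCO₃: 81,500 g ÷ 84 g/mol = 970.2 mol → 970.2 eq of alkalinity.
As CaCO₃: 970.2 eq × 50 g/eq = 48,510 g.
Rise: 48,510 g / 946,000 L × 1000 = 51.28 mg/L.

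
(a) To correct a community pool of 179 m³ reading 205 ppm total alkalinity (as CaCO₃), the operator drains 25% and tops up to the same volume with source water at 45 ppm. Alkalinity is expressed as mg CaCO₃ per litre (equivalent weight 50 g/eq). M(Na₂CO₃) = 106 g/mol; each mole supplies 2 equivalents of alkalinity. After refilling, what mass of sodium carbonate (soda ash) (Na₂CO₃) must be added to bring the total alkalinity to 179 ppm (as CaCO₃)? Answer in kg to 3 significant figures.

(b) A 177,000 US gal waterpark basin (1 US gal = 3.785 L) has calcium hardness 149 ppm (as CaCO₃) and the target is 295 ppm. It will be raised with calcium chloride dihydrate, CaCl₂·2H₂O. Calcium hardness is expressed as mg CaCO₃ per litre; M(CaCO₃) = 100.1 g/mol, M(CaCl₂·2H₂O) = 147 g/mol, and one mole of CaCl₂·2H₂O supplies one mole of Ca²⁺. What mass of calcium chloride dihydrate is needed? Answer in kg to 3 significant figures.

(a) 2.66 kg; (b) 144 kg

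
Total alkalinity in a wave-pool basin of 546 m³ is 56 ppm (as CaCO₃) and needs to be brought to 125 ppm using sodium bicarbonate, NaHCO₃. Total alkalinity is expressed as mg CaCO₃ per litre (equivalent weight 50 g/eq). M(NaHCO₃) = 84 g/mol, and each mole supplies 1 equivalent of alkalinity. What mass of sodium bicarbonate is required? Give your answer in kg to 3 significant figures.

Volume: 546 m³ = 546,000 L.
Alkalinity to add: (125 − 56) = 69 mg/L as CaCO₃ × 546,000 L = 37,670 g as CaCO₃.
Equivalents: 37,670 g ÷ 50 g/eq = 753.5 eq.
NaHCO₃ supplies 1 eq per mole → 753.5 mol.
Mass: 753.5 mol × 84 g/mol = 63,290 g.

63.3 kg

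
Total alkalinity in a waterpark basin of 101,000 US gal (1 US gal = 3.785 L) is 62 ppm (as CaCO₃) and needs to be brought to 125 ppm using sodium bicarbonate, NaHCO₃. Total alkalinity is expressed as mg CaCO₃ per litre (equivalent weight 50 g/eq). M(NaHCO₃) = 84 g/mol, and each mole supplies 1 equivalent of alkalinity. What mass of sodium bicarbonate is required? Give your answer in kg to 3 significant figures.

Volume: 101,000 US gal × 3.785 L/gal = 382,285 L.
Alkalinity to add: (125 − 62) = 63 mg/L as CaCO₃ × 382,285 L = 24,080 g as CaCO₃.
Equivalents: 24,080 g ÷ 50 g/eq = 481.7 eq.
NaHCO₃ supplies 1 eq per mole → 481.7 mol.
Mass: 481.7 mol × 84 g/mol = 40,460 g.

40.5 kg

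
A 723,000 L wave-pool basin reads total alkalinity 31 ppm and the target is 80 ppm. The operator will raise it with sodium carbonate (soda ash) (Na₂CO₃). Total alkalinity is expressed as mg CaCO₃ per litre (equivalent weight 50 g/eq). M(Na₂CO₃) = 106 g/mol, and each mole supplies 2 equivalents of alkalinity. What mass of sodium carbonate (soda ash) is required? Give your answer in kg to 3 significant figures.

37.6 kg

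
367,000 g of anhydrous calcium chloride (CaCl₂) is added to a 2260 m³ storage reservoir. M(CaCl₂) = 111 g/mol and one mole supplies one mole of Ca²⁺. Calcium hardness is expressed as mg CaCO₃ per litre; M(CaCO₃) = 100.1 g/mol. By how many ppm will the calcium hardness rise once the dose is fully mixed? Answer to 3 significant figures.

146 ppm

Volume: 2260 m³ = 2,260,000 L.
Moles of Ca²⁺: 367,000 g ÷ 111 g/mol = 3306 mol.
As CaCO₃: 3306 mol × 100.1 g/mol = 331,000 g.
Rise: 331,000 g / 2,260,000 L × 1000 = 146.4 mg/L.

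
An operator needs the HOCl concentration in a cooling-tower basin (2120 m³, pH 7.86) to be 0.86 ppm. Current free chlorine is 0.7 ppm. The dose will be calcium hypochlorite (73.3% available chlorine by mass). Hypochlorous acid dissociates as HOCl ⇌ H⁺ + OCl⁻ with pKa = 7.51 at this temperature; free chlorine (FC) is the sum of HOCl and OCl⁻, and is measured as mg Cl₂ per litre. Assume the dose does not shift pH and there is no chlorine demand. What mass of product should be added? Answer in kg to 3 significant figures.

Volume: 2120 m³ = 2,120,000 L.
[OCl⁻]/[HOCl] = 10^(pH − pKa) = 10^(7.86 − 7.51) = 2.239; fraction as HOCl = 1/(1 + 2.239) = 0.3088.
Free chlorine required for 0.86 ppm HOCl: 0.86 / 0.3088 = 2.785 ppm.
FC to add: 2.785 − 0.7 = 2.085 mg/L as Cl₂.
Cl₂ equivalent: 2.085 mg/L × 2,120,000 L = 4421 g.
Product at 73.3% available Cl: 4421 / 0.733 = 6031 g.

6.03 kg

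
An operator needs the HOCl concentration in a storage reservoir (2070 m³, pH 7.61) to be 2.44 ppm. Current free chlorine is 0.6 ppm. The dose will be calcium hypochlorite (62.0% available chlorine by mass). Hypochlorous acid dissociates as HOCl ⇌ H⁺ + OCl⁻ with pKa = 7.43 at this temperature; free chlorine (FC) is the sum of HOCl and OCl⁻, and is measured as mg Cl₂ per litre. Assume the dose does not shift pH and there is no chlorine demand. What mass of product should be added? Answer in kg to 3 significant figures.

Volume: 2070 m³ = 2,070,000 L.
[OCl⁻]/[HOCl] = 10^(pH − pKa) = 10^(7.61 − 7.43) = 1.514; fraction as HOCl = 1/(1 + 1.514) = 0.3978.
Free chlorine required for 2.44 ppm HOCl: 2.44 / 0.3978 = 6.133 ppm.
FC to add: 6.133 − 0.6 = 5.533 mg/L as Cl₂.
Cl₂ equivalent: 5.533 mg/L × 2,070,000 L = 11,450 g.
Product at 62.0% available Cl: 11,450 / 0.62 = 18,470 g.

18.5 kg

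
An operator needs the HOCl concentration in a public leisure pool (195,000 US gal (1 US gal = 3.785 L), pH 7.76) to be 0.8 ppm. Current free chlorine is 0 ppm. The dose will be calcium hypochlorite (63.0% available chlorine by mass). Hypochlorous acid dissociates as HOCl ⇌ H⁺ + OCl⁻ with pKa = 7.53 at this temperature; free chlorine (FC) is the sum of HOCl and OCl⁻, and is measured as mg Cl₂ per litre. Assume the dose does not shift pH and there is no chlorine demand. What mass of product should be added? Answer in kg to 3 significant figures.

2.53 kg

Volume: 195,000 US gal × 3.785 L/gal = 738,075 L.
[OCl⁻]/[HOCl] = 10^(pH − pKa) = 10^(7.76 − 7.53) = 1.698; fraction as HOCl = 1/(1 + 1.698) = 0.3706.
Free chlorine required for 0.8 ppm HOCl: 0.8 / 0.3706 = 2.159 ppm.
FC to add: 2.159 − 0 = 2.159 mg/L as Cl₂.
Cl₂ equivalent: 2.159 mg/L × 738,075 L = 1593 g.
Product at 63.0% available Cl: 1593 / 0.63 = 2529 g.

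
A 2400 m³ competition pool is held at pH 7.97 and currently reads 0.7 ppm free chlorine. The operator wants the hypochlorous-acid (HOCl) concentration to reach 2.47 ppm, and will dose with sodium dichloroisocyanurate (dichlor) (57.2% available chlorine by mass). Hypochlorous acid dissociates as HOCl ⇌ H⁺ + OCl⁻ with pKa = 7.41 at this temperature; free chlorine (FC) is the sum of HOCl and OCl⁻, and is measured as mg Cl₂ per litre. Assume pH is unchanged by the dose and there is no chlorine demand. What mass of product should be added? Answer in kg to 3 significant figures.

Volume: 2400 m³ = 2,400,000 L.
[OCl⁻]/[HOCl] = 10^(pH − pKa) = 10^(7.97 − 7.41) = 3.631; fraction as HOCl = 1/(1 + 3.631) = 0.2159.
Free chlorine required for 2.47 ppm HOCl: 2.47 / 0.2159 = 11.44 ppm.
FC to add: 11.44 − 0.7 = 10.74 mg/L as Cl₂.
Cl₂ equivalent: 10.74 mg/L × 2,400,000 L = 25,770 g.
Product at 57.2% available Cl: 25,770 / 0.572 = 45,050 g.

45.1 kg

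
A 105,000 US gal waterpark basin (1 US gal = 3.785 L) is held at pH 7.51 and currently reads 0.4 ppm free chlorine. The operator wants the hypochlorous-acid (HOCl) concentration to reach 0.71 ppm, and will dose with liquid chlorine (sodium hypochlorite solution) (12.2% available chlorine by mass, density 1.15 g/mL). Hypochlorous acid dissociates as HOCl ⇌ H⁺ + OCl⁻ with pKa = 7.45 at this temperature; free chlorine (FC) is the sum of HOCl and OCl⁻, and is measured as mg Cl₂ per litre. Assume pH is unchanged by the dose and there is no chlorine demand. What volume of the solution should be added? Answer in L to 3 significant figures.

3.19 L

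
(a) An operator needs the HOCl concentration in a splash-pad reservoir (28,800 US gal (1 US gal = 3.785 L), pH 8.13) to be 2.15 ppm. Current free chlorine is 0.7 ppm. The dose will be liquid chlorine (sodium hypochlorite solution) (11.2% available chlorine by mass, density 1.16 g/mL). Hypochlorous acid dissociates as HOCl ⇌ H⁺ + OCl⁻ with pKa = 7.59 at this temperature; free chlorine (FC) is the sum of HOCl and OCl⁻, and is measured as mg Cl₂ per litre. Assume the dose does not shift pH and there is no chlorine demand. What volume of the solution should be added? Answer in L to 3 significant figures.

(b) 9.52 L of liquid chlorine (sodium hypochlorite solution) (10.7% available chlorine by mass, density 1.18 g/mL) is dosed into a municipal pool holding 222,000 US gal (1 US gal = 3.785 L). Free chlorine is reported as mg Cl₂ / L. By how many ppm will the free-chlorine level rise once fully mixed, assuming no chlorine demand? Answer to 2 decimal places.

(a) Volume: 28,800 US gal × 3.785 L/gal = 109,008 L.
(a) [OCl⁻]/[HOCl] = 10^(pH − pKa) = 10^(8.13 − 7.59) = 3.467; fraction as HOCl = 1/(1 + 3.467) = 0.2238.
(a) Free chlorine required for 2.15 ppm HOCl: 2.15 / 0.2238 = 9.605 ppm.
(a) FC to add: 9.605 − 0.7 = 8.905 mg/L as Cl₂.
(a) Cl₂ equivalent: 8.905 mg/L × 109,008 L = 970.7 g.
(a) Product at 11.2% available Cl: 970.7 / 0.112 = 8667 g.
(a) Volume: 8667 g ÷ 1.16 g/mL = 7472 mL.

(b) Volume: 222,000 US gal × 3.785 L/gal = 840,270 L.
(b) Mass of solution: 9.52 L × 1000 mL/L × 1.18 g/mL = 11,230 g.
(b) Available chlorine delivered: 11,230 g × 0.107 = 1202 g as Cl₂.
(b) Concentration rise: 1202 g / 840,270 L = 1.43 mg/L = 1.43 ppm.

(a) 7.47 L; (b) 1.43 ppm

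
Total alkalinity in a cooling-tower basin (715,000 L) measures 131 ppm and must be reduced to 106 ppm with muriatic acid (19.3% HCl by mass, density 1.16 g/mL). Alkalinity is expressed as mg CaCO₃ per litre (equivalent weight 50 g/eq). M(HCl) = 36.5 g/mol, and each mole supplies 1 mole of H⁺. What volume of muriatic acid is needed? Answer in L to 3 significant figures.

Alkalinity to neutralize: (131 − 106) = 25 mg/L as CaCO₃ × 715,000 L = 17,880 g as CaCO₃.
Equivalents of H⁺ required: 17,880 ÷ 50 g/eq = 357.5 eq = 357.5 mol HCl.
Mass of HCl: 357.5 × 36.5 = 13,050 g.
Mass of 19.3% solution: 13,050 / 0.193 = 67,610 g.
Volume: 67,610 g ÷ 1.16 g/mL = 58,280 mL.

58.3 L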